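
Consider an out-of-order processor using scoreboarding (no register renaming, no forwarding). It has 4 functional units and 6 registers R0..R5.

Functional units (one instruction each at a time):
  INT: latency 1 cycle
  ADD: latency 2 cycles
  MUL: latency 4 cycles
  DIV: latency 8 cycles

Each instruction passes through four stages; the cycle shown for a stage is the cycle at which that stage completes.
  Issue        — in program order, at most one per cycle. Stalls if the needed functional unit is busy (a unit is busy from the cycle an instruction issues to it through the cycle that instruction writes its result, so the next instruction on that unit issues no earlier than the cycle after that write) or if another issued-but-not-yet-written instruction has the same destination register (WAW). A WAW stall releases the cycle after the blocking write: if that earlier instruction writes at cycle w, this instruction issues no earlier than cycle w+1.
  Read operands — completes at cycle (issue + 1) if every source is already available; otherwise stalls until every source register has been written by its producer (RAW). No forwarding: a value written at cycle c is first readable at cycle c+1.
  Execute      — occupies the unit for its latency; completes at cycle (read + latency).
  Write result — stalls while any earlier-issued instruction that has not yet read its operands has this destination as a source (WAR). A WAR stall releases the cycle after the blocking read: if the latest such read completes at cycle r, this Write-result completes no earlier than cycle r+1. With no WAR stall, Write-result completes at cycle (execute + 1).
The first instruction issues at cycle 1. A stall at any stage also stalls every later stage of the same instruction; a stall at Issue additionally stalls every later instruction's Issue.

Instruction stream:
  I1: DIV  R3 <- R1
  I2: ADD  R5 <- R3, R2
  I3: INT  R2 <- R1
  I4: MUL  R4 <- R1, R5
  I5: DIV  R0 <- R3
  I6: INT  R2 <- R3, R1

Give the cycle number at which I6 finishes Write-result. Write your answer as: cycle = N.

cycle 1: I1→DIV
cycle 2: I1 RO | I2→ADD
cycle 3: I3→INT
cycle 4: I3 RO | I4→MUL
cycle 5: I3 EX
cycle 10: I1 EX
cycle 11: I1 WR R3
cycle 12: I2 RO | I5→DIV
cycle 13: I3 WR R2 | I5 RO
cycle 14: I2 EX | I6→INT
cycle 15: I2 WR R5 | I6 RO
cycle 16: I4 RO | I6 EX
cycle 17: I6 WR R2
cycle 20: I4 EX
cycle 21: I4 WR R4 | I5 EX
cycle 22: I5 WR R0

cycle = 17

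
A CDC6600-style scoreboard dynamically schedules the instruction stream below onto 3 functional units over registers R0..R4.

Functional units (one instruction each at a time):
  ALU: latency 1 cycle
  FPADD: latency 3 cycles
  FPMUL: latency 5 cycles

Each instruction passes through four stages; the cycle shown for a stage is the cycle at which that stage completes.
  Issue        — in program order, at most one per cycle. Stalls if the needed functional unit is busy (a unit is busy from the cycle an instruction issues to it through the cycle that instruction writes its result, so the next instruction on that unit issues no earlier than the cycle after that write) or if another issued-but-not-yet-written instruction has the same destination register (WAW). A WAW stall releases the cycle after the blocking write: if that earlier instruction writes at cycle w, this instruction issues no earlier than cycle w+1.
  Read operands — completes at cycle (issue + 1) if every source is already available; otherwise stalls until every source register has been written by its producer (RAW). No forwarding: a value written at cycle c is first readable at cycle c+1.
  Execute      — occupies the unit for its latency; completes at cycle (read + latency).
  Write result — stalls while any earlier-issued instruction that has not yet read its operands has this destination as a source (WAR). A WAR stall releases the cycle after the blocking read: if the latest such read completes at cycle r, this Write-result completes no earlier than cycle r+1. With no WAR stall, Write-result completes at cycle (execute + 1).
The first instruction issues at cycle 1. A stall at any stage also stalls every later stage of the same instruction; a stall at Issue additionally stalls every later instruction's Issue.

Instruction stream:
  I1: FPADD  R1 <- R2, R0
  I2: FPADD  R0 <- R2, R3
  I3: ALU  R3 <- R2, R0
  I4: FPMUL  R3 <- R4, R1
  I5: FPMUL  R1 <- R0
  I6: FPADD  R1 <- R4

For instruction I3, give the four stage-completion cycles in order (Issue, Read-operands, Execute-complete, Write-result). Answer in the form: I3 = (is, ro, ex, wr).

c1: I1→FPADD
c2: I1 RO
c5: I1 EX
c6: I1 WR R1
c7: I2→FPADD
c8: I2 RO; I3→ALU
c11: I2 EX
c12: I2 WR R0
c13: I3 RO
c14: I3 EX
c15: I3 WR R3
c16: I4→FPMUL
c17: I4 RO
c22: I4 EX
c23: I4 WR R3
c24: I5→FPMUL
c25: I5 RO
c30: I5 EX
c31: I5 WR R1
c32: I6→FPADD
c33: I6 RO
c36: I6 EX
c37: I6 WR R1

I3 = (8, 13, 14, 15)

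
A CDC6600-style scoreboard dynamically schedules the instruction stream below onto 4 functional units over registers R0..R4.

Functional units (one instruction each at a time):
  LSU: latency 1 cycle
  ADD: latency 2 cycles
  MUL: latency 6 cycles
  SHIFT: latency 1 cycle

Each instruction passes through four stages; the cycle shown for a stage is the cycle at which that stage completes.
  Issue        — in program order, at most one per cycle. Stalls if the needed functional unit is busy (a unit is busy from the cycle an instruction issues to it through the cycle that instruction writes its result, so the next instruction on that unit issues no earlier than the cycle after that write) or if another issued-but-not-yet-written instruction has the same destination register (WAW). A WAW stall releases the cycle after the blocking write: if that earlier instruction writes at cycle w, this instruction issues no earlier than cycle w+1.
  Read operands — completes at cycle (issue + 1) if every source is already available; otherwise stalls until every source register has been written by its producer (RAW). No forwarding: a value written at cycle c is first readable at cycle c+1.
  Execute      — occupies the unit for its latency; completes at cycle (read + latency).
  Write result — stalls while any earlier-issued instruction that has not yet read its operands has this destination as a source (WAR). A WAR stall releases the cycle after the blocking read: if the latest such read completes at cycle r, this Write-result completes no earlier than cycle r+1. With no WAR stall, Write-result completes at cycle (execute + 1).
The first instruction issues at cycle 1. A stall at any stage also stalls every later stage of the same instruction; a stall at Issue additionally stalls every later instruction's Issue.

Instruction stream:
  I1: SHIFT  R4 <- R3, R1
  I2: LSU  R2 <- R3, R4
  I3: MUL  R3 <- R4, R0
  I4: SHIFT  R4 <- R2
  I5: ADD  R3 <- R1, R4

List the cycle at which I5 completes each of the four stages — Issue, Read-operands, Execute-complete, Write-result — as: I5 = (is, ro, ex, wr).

  I1 | 1 | 2 | 3 | 4
  I2 | 2 | 5 | 6 | 7   RAW R4: wait I1 write@4
  I3 | 3 | 5 | 11 | 12   RAW R4: wait I1 write@4
  I4 | 5 | 8 | 9 | 10   struct: SHIFT busy until I1 writes@4 · RAW R2: wait I2 write@7
  I5 | 13 | 14 | 16 | 17   WAW R3: wait I3 write@12

I5 = (13, 14, 16, 17)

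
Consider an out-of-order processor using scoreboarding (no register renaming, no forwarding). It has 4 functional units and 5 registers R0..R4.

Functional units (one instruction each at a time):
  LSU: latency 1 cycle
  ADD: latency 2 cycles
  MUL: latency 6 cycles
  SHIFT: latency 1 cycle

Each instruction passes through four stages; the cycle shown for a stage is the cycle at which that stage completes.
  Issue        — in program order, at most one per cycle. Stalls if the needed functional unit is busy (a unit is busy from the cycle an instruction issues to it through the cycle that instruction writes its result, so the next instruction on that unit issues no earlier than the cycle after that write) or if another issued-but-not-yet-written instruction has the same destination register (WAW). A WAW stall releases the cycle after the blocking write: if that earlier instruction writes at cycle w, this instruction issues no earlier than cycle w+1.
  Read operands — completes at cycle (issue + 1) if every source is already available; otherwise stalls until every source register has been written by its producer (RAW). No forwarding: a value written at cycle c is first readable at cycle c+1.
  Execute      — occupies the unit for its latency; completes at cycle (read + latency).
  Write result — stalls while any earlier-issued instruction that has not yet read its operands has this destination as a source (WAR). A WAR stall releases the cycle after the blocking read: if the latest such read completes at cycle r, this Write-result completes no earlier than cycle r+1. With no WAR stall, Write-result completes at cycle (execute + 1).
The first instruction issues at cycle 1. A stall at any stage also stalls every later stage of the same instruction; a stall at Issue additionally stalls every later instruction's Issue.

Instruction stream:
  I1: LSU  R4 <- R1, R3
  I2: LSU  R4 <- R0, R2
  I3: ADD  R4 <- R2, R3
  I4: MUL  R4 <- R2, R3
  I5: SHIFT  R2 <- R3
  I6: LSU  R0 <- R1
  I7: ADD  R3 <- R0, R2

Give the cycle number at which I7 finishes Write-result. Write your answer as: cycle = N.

cycle = 23

I1 -> (1, 2, 3, 4)
I2 -> (5, 6, 7, 8)  // struct: LSU busy until I1 writes@4
I3 -> (9, 10, 12, 13)  // WAW R4: wait I2 write@8
I4 -> (14, 15, 21, 22)  // WAW R4: wait I3 write@13
I5 -> (15, 16, 17, 18)
I6 -> (16, 17, 18, 19)
I7 -> (17, 20, 22, 23)  // RAW R0: wait I6 write@19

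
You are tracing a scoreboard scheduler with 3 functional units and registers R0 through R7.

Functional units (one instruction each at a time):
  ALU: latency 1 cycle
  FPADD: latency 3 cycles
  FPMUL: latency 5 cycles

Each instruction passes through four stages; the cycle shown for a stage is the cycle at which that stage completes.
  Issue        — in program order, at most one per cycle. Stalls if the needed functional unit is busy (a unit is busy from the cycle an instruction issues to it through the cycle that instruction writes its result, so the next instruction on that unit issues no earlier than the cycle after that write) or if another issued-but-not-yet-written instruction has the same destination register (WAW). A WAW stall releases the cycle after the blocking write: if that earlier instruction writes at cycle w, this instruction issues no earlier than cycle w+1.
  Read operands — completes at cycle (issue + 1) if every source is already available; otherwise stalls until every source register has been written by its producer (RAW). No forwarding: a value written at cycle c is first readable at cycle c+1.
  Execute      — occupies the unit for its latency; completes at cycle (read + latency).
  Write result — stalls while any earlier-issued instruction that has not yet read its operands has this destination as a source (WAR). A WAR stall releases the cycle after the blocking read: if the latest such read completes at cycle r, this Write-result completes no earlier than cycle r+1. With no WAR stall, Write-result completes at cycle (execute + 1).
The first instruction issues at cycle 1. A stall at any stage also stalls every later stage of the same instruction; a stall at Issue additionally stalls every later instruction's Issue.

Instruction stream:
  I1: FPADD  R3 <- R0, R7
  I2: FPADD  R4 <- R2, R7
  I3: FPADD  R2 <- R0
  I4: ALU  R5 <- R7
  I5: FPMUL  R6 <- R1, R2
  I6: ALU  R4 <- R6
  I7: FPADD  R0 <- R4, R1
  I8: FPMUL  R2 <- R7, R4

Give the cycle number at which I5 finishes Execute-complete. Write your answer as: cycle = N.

cycle 1: I1→FPADD
cycle 2: I1 RO
cycle 5: I1 EX
cycle 6: I1 WR R3
cycle 7: I2→FPADD
cycle 8: I2 RO
cycle 11: I2 EX
cycle 12: I2 WR R4
cycle 13: I3→FPADD
cycle 14: I3 RO | I4→ALU
cycle 15: I4 RO | I5→FPMUL
cycle 16: I4 EX
cycle 17: I3 EX | I4 WR R5
cycle 18: I3 WR R2 | I6→ALU
cycle 19: I5 RO | I7→FPADD
cycle 24: I5 EX
cycle 25: I5 WR R6
cycle 26: I6 RO | I8→FPMUL
cycle 27: I6 EX
cycle 28: I6 WR R4
cycle 29: I7 RO | I8 RO
cycle 32: I7 EX
cycle 33: I7 WR R0
cycle 34: I8 EX
cycle 35: I8 WR R2

cycle = 24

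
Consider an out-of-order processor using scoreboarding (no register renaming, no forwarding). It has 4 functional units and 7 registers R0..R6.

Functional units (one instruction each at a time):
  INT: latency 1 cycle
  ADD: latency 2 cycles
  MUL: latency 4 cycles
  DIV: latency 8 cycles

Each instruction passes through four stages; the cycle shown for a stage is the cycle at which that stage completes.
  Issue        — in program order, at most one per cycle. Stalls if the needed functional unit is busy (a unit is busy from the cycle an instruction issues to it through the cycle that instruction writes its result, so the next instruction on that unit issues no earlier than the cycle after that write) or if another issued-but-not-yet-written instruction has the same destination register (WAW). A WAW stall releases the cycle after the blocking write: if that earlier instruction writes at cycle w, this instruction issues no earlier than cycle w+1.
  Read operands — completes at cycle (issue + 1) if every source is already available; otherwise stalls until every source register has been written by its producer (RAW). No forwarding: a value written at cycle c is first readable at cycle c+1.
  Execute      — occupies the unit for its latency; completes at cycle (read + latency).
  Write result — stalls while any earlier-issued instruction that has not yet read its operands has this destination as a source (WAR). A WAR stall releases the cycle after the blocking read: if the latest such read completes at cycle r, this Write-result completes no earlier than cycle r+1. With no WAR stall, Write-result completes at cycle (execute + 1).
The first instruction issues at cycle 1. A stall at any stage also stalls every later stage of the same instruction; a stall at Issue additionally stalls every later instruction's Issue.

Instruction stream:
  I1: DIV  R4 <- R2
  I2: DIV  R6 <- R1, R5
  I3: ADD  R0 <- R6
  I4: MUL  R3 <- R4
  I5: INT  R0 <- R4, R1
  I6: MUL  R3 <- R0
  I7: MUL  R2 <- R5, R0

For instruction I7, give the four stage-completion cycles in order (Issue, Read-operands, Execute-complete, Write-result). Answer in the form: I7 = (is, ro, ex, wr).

I7 = (37, 38, 42, 43)

[I1] 1/2/10/11
[I2] 12/13/21/22  (struct: DIV busy until I1 writes@11)
[I3] 13/23/25/26  (RAW R6: wait I2 write@22)
[I4] 14/15/19/20
[I5] 27/28/29/30  (WAW R0: wait I3 write@26)
[I6] 28/31/35/36  (RAW R0: wait I5 write@30)
[I7] 37/38/42/43  (struct: MUL busy until I6 writes@36)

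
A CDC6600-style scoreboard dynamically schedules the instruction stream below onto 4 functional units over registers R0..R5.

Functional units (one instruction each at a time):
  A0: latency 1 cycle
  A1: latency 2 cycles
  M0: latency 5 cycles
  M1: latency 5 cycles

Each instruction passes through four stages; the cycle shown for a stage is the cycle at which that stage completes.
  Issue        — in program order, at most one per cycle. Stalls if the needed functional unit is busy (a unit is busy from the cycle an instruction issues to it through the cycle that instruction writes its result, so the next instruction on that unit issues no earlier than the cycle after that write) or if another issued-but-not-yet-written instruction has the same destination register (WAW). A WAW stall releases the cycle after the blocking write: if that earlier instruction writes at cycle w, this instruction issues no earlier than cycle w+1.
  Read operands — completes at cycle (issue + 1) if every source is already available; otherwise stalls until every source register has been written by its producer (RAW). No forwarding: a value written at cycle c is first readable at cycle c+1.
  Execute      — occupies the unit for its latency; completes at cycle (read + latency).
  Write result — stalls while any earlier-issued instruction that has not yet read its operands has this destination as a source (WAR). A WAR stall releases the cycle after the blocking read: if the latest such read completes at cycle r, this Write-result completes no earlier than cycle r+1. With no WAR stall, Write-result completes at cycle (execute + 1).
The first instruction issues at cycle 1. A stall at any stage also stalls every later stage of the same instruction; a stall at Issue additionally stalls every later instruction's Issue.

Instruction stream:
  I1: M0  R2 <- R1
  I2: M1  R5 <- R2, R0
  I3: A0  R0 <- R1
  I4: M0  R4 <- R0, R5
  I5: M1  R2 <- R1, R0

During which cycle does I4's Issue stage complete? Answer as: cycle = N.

[1] I1→M0
[2] I1 RO · I2→M1
[3] I3→A0
[4] I3 RO
[5] I3 EX
[7] I1 EX
[8] I1 WR R2
[9] I2 RO · I4→M0
[10] I3 WR R0
[14] I2 EX
[15] I2 WR R5
[16] I4 RO · I5→M1
[17] I5 RO
[21] I4 EX
[22] I4 WR R4 · I5 EX
[23] I5 WR R2

cycle = 9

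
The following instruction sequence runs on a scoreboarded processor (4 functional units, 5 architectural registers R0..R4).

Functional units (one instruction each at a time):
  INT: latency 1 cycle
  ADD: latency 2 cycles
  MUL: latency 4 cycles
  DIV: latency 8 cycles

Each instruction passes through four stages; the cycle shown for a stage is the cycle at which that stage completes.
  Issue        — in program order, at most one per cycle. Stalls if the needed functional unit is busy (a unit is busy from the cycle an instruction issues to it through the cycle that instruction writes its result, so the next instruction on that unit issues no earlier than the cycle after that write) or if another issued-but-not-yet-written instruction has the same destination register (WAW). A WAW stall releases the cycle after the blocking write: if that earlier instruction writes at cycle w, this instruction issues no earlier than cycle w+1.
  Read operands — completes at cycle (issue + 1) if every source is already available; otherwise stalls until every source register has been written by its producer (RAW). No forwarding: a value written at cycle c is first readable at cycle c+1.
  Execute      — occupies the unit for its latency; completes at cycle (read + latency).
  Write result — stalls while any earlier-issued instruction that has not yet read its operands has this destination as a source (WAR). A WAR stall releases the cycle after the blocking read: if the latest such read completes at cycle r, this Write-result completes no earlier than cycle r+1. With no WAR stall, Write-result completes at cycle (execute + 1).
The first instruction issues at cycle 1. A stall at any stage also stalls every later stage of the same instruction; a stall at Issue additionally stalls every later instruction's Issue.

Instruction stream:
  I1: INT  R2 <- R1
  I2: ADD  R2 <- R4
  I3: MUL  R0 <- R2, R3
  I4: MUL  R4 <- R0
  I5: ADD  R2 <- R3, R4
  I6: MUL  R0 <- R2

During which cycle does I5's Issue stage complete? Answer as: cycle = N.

cycle = 17

t=1  I1 dispatched to INT
t=2  I1 operands ready
t=3  I1 complete
t=4  R2←I1
t=5  I2 dispatched to ADD
t=6  I2 operands ready, I3 dispatched to MUL
t=8  I2 complete
t=9  R2←I2
t=10  I3 operands ready
t=14  I3 complete
t=15  R0←I3
t=16  I4 dispatched to MUL
t=17  I4 operands ready, I5 dispatched to ADD
t=21  I4 complete
t=22  R4←I4
t=23  I5 operands ready, I6 dispatched to MUL
t=25  I5 complete
t=26  R2←I5
t=27  I6 operands ready
t=31  I6 complete
t=32  R0←I6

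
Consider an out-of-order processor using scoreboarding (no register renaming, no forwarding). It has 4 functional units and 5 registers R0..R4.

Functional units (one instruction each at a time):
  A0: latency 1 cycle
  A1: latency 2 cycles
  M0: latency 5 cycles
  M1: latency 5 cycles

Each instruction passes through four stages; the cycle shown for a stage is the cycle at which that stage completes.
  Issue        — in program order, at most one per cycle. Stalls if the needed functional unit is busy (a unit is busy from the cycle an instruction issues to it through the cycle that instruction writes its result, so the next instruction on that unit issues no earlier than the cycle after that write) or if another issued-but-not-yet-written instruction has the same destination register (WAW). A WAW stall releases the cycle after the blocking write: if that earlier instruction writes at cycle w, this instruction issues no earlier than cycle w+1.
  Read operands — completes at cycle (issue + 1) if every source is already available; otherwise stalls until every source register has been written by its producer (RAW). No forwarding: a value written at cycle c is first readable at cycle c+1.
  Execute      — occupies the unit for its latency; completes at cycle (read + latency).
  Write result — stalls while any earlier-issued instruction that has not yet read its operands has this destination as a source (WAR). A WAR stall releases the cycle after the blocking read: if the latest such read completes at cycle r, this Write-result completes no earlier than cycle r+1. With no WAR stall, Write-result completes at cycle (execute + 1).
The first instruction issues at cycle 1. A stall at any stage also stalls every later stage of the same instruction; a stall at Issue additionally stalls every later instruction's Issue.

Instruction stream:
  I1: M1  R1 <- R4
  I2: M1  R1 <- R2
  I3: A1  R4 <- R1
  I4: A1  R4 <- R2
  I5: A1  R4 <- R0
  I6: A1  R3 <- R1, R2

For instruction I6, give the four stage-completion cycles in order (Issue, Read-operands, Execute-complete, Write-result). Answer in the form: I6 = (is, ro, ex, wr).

[1] issue I1 (M1)
[2] I1 read-ops
[7] I1 finished on M1
[8] I1→R1
[9] issue I2 (M1)
[10] I2 read-ops, issue I3 (A1)
[15] I2 finished on M1
[16] I2→R1
[17] I3 read-ops
[19] I3 finished on A1
[20] I3→R4
[21] issue I4 (A1)
[22] I4 read-ops
[24] I4 finished on A1
[25] I4→R4
[26] issue I5 (A1)
[27] I5 read-ops
[29] I5 finished on A1
[30] I5→R4
[31] issue I6 (A1)
[32] I6 read-ops
[34] I6 finished on A1
[35] I6→R3

I6 = (31, 32, 34, 35)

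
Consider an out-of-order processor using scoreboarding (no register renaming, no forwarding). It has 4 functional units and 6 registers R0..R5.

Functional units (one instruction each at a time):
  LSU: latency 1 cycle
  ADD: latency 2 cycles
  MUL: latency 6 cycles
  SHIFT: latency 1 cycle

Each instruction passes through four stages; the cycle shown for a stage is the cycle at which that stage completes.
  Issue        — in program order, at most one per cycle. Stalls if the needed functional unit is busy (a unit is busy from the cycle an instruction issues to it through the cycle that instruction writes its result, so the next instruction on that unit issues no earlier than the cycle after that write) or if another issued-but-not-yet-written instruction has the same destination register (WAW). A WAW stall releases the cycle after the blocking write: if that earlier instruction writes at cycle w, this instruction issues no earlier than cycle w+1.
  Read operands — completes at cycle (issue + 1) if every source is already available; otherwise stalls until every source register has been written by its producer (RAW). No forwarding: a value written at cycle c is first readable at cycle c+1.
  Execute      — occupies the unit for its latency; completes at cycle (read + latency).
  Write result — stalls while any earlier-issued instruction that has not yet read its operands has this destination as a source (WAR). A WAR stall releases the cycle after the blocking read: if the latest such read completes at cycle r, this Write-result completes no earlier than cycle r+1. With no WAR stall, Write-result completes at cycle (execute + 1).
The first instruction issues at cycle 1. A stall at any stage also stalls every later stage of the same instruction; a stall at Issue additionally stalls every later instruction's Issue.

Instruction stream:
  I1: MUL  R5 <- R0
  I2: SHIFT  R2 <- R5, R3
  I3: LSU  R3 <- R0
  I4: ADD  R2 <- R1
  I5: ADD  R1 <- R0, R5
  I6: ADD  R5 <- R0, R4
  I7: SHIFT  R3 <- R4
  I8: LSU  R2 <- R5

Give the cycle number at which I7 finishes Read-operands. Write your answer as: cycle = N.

cycle = 25

I1: IS=1 RO=2 EX=8 WR=9
I2: IS=2 RO=10 EX=11 WR=12  [RAW R5: wait I1 write@9]
I3: IS=3 RO=4 EX=5 WR=11  [WAR R3: wait I2 read@10]
I4: IS=13 RO=14 EX=16 WR=17  [WAW R2: wait I2 write@12]
I5: IS=18 RO=19 EX=21 WR=22  [struct: ADD busy until I4 writes@17]
I6: IS=23 RO=24 EX=26 WR=27  [struct: ADD busy until I5 writes@22]
I7: IS=24 RO=25 EX=26 WR=27
I8: IS=25 RO=28 EX=29 WR=30  [RAW R5: wait I6 write@27]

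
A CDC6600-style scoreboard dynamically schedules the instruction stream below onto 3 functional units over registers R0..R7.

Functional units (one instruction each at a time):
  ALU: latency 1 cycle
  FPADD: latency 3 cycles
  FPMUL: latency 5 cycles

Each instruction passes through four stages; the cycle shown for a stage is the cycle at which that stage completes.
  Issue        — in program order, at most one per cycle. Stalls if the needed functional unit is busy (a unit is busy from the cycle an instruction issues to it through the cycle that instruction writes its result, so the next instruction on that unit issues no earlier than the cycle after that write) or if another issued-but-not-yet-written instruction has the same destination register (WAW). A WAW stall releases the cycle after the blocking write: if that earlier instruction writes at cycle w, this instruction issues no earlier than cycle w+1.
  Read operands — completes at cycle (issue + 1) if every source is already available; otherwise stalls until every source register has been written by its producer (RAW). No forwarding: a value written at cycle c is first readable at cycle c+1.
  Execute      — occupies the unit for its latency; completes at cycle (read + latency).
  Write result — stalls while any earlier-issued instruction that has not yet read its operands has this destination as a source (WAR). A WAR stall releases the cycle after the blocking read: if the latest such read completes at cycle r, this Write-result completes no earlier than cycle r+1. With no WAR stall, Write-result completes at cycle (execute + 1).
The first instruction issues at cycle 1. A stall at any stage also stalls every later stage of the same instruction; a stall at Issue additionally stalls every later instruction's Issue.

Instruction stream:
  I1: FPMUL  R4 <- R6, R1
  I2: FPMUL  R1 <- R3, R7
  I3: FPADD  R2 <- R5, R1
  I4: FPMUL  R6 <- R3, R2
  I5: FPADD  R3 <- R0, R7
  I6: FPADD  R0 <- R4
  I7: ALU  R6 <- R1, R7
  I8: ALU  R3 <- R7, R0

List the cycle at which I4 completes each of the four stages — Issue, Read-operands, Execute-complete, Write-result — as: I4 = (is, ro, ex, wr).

I4 = (17, 22, 27, 28)

[1] issue I1 (FPMUL)
[2] I1 read-ops
[7] I1 finished on FPMUL
[8] I1→R4
[9] issue I2 (FPMUL)
[10] I2 read-ops · issue I3 (FPADD)
[15] I2 finished on FPMUL
[16] I2→R1
[17] I3 read-ops · issue I4 (FPMUL)
[20] I3 finished on FPADD
[21] I3→R2
[22] I4 read-ops · issue I5 (FPADD)
[23] I5 read-ops
[26] I5 finished on FPADD
[27] I4 finished on FPMUL · I5→R3
[28] I4→R6 · issue I6 (FPADD)
[29] I6 read-ops · issue I7 (ALU)
[30] I7 read-ops
[31] I7 finished on ALU
[32] I6 finished on FPADD · I7→R6
[33] I6→R0 · issue I8 (ALU)
[34] I8 read-ops
[35] I8 finished on ALU
[36] I8→R3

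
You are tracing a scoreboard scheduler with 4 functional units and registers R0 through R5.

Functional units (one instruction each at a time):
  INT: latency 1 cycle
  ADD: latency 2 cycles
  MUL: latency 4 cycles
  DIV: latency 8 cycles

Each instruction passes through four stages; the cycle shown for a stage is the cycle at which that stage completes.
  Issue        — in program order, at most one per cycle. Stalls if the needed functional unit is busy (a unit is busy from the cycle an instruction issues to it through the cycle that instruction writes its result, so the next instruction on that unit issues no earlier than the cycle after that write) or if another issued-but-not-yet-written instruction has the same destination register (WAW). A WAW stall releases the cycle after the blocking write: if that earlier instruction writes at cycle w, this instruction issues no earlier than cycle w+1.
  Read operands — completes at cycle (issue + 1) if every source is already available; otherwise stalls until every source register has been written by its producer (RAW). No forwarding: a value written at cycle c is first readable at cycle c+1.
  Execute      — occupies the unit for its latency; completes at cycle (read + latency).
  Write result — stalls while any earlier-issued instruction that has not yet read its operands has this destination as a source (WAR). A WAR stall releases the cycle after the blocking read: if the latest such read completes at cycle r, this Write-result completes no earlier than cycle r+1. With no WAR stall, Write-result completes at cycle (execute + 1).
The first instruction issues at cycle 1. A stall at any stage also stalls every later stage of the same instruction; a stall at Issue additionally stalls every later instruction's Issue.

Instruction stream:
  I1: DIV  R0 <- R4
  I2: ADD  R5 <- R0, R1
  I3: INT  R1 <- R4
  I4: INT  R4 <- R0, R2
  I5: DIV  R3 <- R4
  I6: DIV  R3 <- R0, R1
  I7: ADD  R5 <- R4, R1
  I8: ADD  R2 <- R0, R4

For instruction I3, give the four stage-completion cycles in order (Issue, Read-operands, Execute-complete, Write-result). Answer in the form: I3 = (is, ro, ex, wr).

I1 -> (1, 2, 10, 11)
I2 -> (2, 12, 14, 15)  // RAW R0: wait I1 write@11
I3 -> (3, 4, 5, 13)  // WAR R1: wait I2 read@12
I4 -> (14, 15, 16, 17)  // struct: INT busy until I3 writes@13
I5 -> (15, 18, 26, 27)  // RAW R4: wait I4 write@17
I6 -> (28, 29, 37, 38)  // struct: DIV busy until I5 writes@27
I7 -> (29, 30, 32, 33)
I8 -> (34, 35, 37, 38)  // struct: ADD busy until I7 writes@33

I3 = (3, 4, 5, 13)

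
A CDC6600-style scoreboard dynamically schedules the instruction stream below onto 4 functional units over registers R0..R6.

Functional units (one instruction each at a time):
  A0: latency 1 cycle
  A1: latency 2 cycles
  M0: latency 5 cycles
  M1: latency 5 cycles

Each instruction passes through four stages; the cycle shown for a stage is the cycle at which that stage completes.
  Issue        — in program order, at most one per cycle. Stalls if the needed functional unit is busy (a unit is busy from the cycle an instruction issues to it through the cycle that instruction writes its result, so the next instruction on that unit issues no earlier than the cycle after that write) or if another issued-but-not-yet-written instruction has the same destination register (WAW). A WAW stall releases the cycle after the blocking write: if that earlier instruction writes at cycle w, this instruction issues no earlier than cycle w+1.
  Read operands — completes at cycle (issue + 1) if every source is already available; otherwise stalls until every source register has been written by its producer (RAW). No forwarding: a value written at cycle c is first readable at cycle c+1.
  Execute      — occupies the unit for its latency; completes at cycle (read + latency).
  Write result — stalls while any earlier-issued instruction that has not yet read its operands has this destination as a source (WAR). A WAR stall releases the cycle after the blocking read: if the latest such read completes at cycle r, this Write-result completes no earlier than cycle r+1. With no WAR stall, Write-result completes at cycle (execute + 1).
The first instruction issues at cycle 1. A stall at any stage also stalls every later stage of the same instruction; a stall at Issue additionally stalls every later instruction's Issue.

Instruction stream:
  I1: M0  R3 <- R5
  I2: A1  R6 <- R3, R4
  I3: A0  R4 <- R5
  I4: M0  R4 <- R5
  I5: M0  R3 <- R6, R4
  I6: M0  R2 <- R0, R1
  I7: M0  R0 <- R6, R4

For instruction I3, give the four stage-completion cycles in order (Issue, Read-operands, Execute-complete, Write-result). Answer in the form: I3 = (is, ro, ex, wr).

I3 = (3, 4, 5, 10)

I1  is:1  ro:2  ex:7  wr:8
I2  is:2  ro:9  ex:11  wr:12  — RAW R3: wait I1 write@8
I3  is:3  ro:4  ex:5  wr:10  — WAR R4: wait I2 read@9
I4  is:11  ro:12  ex:17  wr:18  — WAW R4: wait I3 write@10
I5  is:19  ro:20  ex:25  wr:26  — struct: M0 busy until I4 writes@18
I6  is:27  ro:28  ex:33  wr:34  — struct: M0 busy until I5 writes@26
I7  is:35  ro:36  ex:41  wr:42  — struct: M0 busy until I6 writes@34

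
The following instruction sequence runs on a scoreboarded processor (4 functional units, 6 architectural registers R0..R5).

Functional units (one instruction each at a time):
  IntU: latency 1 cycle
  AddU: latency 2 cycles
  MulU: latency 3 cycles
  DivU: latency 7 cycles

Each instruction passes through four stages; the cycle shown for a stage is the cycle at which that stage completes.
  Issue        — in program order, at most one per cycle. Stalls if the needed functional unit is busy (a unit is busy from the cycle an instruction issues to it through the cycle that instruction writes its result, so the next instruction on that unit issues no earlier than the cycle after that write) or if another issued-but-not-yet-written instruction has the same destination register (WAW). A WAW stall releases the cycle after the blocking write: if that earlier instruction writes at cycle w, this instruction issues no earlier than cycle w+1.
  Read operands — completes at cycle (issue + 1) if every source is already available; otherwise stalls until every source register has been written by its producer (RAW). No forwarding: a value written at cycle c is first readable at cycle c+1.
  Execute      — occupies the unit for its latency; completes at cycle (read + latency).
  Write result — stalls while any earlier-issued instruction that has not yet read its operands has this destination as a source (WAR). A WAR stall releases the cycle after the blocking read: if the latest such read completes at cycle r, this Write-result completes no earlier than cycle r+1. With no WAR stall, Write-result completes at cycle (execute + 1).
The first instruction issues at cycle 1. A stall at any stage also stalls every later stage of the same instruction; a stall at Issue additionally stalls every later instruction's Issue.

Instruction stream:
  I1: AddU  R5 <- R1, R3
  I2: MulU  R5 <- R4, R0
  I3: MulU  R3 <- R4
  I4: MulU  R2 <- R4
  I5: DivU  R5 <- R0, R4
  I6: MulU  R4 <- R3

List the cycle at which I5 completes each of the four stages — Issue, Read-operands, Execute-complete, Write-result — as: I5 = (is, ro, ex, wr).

1) issue 1, read 2, done 4, write 5
2) issue 6, read 7, done 10, write 11  <WAW R5: wait I1 write@5>
3) issue 12, read 13, done 16, write 17  <struct: MulU busy until I2 writes@11>
4) issue 18, read 19, done 22, write 23  <struct: MulU busy until I3 writes@17>
5) issue 19, read 20, done 27, write 28
6) issue 24, read 25, done 28, write 29  <struct: MulU busy until I4 writes@23>

I5 = (19, 20, 27, 28)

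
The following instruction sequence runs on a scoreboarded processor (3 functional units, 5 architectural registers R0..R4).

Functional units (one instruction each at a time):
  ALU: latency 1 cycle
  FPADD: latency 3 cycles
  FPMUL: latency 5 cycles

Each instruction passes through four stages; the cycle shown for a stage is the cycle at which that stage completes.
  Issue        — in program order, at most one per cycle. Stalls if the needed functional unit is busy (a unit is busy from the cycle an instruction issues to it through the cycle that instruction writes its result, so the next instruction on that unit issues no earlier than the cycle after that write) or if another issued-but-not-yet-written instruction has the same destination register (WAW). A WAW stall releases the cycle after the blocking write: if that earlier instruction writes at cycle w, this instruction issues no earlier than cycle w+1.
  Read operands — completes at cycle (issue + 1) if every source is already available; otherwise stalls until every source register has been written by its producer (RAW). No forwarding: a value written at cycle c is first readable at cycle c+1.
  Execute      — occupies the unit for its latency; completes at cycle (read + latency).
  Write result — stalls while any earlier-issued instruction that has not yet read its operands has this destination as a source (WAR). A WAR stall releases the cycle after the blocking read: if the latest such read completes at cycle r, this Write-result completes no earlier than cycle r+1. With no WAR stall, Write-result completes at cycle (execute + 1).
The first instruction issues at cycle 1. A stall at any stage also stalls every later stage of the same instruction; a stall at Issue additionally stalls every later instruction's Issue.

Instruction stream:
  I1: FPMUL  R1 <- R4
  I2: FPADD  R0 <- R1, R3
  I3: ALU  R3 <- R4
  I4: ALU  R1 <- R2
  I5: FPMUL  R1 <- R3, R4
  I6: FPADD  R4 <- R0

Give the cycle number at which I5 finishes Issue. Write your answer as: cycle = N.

1) issue 1, read 2, done 7, write 8
2) issue 2, read 9, done 12, write 13  <RAW R1: wait I1 write@8>
3) issue 3, read 4, done 5, write 10  <WAR R3: wait I2 read@9>
4) issue 11, read 12, done 13, write 14  <struct: ALU busy until I3 writes@10>
5) issue 15, read 16, done 21, write 22  <WAW R1: wait I4 write@14>
6) issue 16, read 17, done 20, write 21

cycle = 15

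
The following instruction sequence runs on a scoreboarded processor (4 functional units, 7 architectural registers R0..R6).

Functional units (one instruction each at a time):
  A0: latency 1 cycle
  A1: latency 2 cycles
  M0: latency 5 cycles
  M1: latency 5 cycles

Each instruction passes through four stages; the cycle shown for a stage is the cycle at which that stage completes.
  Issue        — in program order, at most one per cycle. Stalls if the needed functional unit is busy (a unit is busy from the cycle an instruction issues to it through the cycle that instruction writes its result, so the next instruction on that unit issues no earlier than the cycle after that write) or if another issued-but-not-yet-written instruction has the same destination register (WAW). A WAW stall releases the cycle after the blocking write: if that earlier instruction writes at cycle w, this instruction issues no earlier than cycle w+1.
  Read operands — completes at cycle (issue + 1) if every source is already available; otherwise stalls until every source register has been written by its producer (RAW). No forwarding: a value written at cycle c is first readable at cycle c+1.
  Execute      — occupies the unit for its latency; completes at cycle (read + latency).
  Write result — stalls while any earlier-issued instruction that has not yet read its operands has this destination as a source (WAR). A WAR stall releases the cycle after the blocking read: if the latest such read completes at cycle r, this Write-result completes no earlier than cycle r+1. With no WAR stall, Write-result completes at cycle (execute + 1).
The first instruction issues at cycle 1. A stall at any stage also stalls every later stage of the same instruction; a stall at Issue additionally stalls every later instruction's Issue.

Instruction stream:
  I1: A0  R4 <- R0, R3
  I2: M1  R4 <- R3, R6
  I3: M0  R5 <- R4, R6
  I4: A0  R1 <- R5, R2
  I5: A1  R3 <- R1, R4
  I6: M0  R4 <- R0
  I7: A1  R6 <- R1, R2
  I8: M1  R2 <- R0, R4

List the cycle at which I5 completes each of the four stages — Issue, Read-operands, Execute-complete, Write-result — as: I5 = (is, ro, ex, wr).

I1 -> (1, 2, 3, 4)
I2 -> (5, 6, 11, 12)  // WAW R4: wait I1 write@4
I3 -> (6, 13, 18, 19)  // RAW R4: wait I2 write@12
I4 -> (7, 20, 21, 22)  // RAW R5: wait I3 write@19
I5 -> (8, 23, 25, 26)  // RAW R1: wait I4 write@22
I6 -> (20, 21, 26, 27)  // struct: M0 busy until I3 writes@19
I7 -> (27, 28, 30, 31)  // struct: A1 busy until I5 writes@26
I8 -> (28, 29, 34, 35)

I5 = (8, 23, 25, 26)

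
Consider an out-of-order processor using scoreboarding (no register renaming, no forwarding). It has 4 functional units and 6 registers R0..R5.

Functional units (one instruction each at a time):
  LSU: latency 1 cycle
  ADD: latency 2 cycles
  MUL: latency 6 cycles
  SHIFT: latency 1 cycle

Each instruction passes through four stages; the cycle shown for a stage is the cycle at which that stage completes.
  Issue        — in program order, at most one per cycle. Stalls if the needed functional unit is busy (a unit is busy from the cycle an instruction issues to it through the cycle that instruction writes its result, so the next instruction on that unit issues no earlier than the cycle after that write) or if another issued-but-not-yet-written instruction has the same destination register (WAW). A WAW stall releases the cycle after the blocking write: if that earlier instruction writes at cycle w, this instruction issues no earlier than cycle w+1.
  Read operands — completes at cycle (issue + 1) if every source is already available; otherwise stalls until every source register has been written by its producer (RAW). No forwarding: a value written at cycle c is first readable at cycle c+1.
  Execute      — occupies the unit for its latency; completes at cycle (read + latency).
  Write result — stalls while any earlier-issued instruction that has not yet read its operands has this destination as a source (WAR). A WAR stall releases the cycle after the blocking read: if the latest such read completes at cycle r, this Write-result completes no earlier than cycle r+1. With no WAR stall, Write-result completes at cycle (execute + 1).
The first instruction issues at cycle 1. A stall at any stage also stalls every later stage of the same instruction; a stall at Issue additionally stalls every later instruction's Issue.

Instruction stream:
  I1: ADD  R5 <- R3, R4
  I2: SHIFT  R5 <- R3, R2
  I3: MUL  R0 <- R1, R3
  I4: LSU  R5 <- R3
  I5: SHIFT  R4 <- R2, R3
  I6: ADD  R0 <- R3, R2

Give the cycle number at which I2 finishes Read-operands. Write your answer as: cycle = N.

I1: IS=1 RO=2 EX=4 WR=5
I2: IS=6 RO=7 EX=8 WR=9  [WAW R5: wait I1 write@5]
I3: IS=7 RO=8 EX=14 WR=15
I4: IS=10 RO=11 EX=12 WR=13  [WAW R5: wait I2 write@9]
I5: IS=11 RO=12 EX=13 WR=14
I6: IS=16 RO=17 EX=19 WR=20  [WAW R0: wait I3 write@15]

cycle = 7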